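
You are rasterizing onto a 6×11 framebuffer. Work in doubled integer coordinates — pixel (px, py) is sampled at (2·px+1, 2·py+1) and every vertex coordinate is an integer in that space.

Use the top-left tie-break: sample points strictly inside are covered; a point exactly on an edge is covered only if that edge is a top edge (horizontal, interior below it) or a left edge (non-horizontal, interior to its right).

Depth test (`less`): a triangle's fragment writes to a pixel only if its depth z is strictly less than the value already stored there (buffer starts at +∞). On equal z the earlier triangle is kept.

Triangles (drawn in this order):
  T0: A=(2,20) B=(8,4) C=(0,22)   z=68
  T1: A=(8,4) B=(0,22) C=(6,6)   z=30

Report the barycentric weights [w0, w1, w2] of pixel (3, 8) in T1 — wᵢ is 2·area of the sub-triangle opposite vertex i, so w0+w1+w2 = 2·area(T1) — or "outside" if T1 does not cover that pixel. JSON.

T0:
  2·area = 20  (B↔C swapped to make it positive)
  edge (2, 20)→(0, 22): d=(-2,2) right/bottom  bias=-1
  edge (0, 22)→(8, 4): d=(8,-18) top-left  bias=+0
  edge (8, 4)→(2, 20): d=(-6,16) right/bottom  bias=-1
    (2,5)@(5, 11): e=[12,2,6] → #
    (3,5)@(7, 11): e=[8,38,-26] → ·
    (5,5)@(11, 11): e=[0,110,-90] → ·  [on edge]
    (2,6)@(5, 13): e=[8,18,-6] → ·
    (4,6)@(9, 13): e=[0,90,-70] → ·  [on edge]
    (3,7)@(7, 15): e=[0,70,-50] → ·  [on edge]
    (1,8)@(3, 17): e=[4,14,2] → #
    (2,8)@(5, 17): e=[0,50,-30] → ·  [on edge]
    (1,9)@(3, 19): e=[0,30,-10] → ·  [on edge]
    (0,10)@(1, 21): e=[0,10,10] → ·  [on edge]
  covered (2 px):
    · · · · · ·
    · · · · · ·
    · · · · · ·
    · · · · · ·
    · · · · · ·
    · · # · · ·
    · · · · · ·
    · · · · · ·
    · # · · · ·
    · · · · · ·
    · · · · · ·
T1:
  2·area = 20
  edge (8, 4)→(0, 22): d=(-8,18) right/bottom  bias=-1
  edge (0, 22)→(6, 6): d=(6,-16) top-left  bias=+0
  edge (6, 6)→(8, 4): d=(2,-2) top-left  bias=+0
    (5,0)@(11, 1): e=[-30,50,0] → ·  [on edge]
    (4,1)@(9, 3): e=[-10,30,0] → ·  [on edge]
    (3,2)@(7, 5): e=[10,10,0] → #  [on edge]
    (4,2)@(9, 5): e=[-26,42,4] → ·
    (2,3)@(5, 7): e=[30,-10,0] → ·  [on edge]
    (3,3)@(7, 7): e=[-6,22,4] → ·
    (1,4)@(3, 9): e=[50,-30,0] → ·  [on edge]
    (2,4)@(5, 9): e=[14,2,4] → #
    (3,4)@(7, 9): e=[-22,34,8] → ·
    (0,5)@(1, 11): e=[70,-50,0] → ·  [on edge]
    (2,5)@(5, 11): e=[-2,14,8] → ·
    (1,7)@(3, 15): e=[2,6,12] → #
  covered (3 px):
    · · · · · ·
    · · · · · ·
    · · · # · ·
    · · · · · ·
    · · # · · ·
    · · · · · ·
    · · · · · ·
    · # · · · ·
    · · · · · ·
    · · · · · ·
    · · · · · ·

Result: "outside"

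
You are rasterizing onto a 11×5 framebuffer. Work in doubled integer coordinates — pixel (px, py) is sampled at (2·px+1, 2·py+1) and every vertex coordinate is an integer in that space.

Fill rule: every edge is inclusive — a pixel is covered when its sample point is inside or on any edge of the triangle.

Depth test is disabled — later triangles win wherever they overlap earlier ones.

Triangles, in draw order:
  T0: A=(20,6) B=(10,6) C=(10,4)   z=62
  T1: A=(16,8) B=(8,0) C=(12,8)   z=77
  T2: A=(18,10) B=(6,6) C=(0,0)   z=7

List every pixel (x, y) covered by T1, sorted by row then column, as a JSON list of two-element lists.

T0:
  2·area = 20
  edge (20, 6)→(10, 6): d=(-10,0) inclusive
  edge (10, 6)→(10, 4): d=(0,-2) inclusive
  edge (10, 4)→(20, 6): d=(10,2) inclusive
    (2,1)@(5, 3): e=[30,-10,0] → .  [on edge]
    (5,2)@(11, 5): e=[10,2,8] → X
    (6,2)@(13, 5): e=[10,6,4] → X
    (7,2)@(15, 5): e=[10,10,0] → X  [on edge]
    (8,2)@(17, 5): e=[10,14,-4] → .
    (5,3)@(11, 7): e=[-10,2,28] → .
    (6,3)@(13, 7): e=[-10,6,24] → .
    (7,3)@(15, 7): e=[-10,10,20] → .
  covered (3 px):
    . . . . . . . . . . .
    . . . . . . . . . . .
    . . . . . X X X . . .
    . . . . . . . . . . .
    . . . . . . . . . . .
T1:
  2·area = 32  (B↔C swapped to make it positive)
  edge (16, 8)→(12, 8): d=(-4,0) inclusive
  edge (12, 8)→(8, 0): d=(-4,-8) inclusive
  edge (8, 0)→(16, 8): d=(8,8) inclusive
    (4,0)@(9, 1): e=[28,4,0] → X  [on edge]
    (5,0)@(11, 1): e=[28,20,-16] → .
    (4,1)@(9, 3): e=[20,-4,16] → .
    (5,1)@(11, 3): e=[20,12,0] → X  [on edge]
    (6,1)@(13, 3): e=[20,28,-16] → .
    (5,2)@(11, 5): e=[12,4,16] → X
    (6,2)@(13, 5): e=[12,20,0] → X  [on edge]
    (7,2)@(15, 5): e=[12,36,-16] → .
    (5,3)@(11, 7): e=[4,-4,32] → .
    (6,3)@(13, 7): e=[4,12,16] → X
    (7,3)@(15, 7): e=[4,28,0] → X  [on edge]
    (8,3)@(17, 7): e=[4,44,-16] → .
    (8,4)@(17, 9): e=[-4,36,0] → .  [on edge]
  covered (6 px):
    . . . . X . . . . . .
    . . . . . X . . . . .
    . . . . . X X . . . .
    . . . . . . X X . . .
    . . . . . . . . . . .
T2:
  2·area = 48
  edge (18, 10)→(6, 6): d=(-12,-4) inclusive
  edge (6, 6)→(0, 0): d=(-6,-6) inclusive
  edge (0, 0)→(18, 10): d=(18,10) inclusive
    (0,0)@(1, 1): e=[40,0,8] → X  [on edge]
    (1,0)@(3, 1): e=[48,12,-12] → .
    (0,1)@(1, 3): e=[16,-12,44] → .
    (1,1)@(3, 3): e=[24,0,24] → X  [on edge]
    (2,1)@(5, 3): e=[32,12,4] → X
    (3,1)@(7, 3): e=[40,24,-16] → .
    (1,2)@(3, 5): e=[0,-12,60] → .  [on edge]
    (2,2)@(5, 5): e=[8,0,40] → X  [on edge]
    (3,2)@(7, 5): e=[16,12,20] → X
    (4,2)@(9, 5): e=[24,24,0] → X  [on edge]
    (5,2)@(11, 5): e=[32,36,-20] → .
    (2,3)@(5, 7): e=[-16,-12,76] → .
    (3,3)@(7, 7): e=[-8,0,56] → .  [on edge]
    (4,3)@(9, 7): e=[0,12,36] → X  [on edge]
    (4,4)@(9, 9): e=[-24,0,72] → .  [on edge]
    (7,4)@(15, 9): e=[0,36,12] → X  [on edge]
  covered (9 px):
    X . . . . . . . . . .
    . X X . . . . . . . .
    . . X X X . . . . . .
    . . . . X X . . . . .
    . . . . . . . X . . .

Final: [[4,0],[5,1],[5,2],[6,2],[6,3],[7,3]]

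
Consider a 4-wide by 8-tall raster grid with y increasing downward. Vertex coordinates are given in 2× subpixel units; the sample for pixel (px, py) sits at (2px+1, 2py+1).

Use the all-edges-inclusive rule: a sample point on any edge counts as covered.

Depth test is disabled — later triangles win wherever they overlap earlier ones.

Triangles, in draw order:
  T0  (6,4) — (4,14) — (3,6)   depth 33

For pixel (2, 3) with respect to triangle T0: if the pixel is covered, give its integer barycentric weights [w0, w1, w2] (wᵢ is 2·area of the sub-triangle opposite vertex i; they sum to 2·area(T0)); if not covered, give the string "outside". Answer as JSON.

T0:
  2·area = 26
  edge (6, 4)→(4, 14): d=(-2,10) inclusive
  edge (4, 14)→(3, 6): d=(-1,-8) inclusive
  edge (3, 6)→(6, 4): d=(3,-2) inclusive
    (2,2)@(5, 5): e=[8,17,1] → █
    (3,2)@(7, 5): e=[-12,33,5] → ·
    (2,3)@(5, 7): e=[4,15,7] → █
    (3,3)@(7, 7): e=[-16,31,11] → ·
    (2,4)@(5, 9): e=[0,13,13] → █  [on edge]
    (3,4)@(7, 9): e=[-20,29,17] → ·
    (2,5)@(5, 11): e=[-4,11,19] → ·
  covered (3 px):
    · · · ·
    · · · ·
    · · █ ·
    · · █ ·
    · · █ ·
    · · · ·
    · · · ·
    · · · ·

Result: [15,7,4]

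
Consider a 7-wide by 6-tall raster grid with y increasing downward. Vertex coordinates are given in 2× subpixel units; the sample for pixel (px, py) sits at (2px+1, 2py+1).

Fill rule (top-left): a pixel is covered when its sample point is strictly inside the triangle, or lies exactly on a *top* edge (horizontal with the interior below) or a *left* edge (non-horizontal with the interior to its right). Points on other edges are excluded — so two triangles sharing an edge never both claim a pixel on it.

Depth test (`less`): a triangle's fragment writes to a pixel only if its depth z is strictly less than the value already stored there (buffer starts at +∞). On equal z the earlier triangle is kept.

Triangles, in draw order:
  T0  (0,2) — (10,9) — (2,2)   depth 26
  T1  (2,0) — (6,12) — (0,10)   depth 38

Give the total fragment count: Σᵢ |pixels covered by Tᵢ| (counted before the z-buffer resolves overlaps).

T0:
  2·area = 14  (B↔C swapped to make it positive)
  edge (0, 2)→(2, 2): d=(2,0) top-left  bias=+0
  edge (2, 2)→(10, 9): d=(8,7) right/bottom  bias=-1
  edge (10, 9)→(0, 2): d=(-10,-7) top-left  bias=+0
    (1,1)@(3, 3): e=[2,1,11] → X
    (2,1)@(5, 3): e=[2,-13,25] → .
    (1,2)@(3, 5): e=[6,17,-9] → .
    (2,2)@(5, 5): e=[6,3,5] → X
    (3,2)@(7, 5): e=[6,-11,19] → .
    (2,3)@(5, 7): e=[10,19,-15] → .
  covered (2 px):
    . . . . . . .
    . X . . . . .
    . . X . . . .
    . . . . . . .
    . . . . . . .
    . . . . . . .
T1:
  2·area = 64
  edge (2, 0)→(6, 12): d=(4,12) right/bottom  bias=-1
  edge (6, 12)→(0, 10): d=(-6,-2) top-left  bias=+0
  edge (0, 10)→(2, 0): d=(2,-10) top-left  bias=+0
    (1,1)@(3, 3): e=[0,48,16] → .  [on edge]
    (0,2)@(1, 5): e=[32,32,0] → X  [on edge]
    (1,2)@(3, 5): e=[8,36,20] → X
    (2,2)@(5, 5): e=[-16,40,40] → .
    (0,3)@(1, 7): e=[40,20,4] → X
    (2,3)@(5, 7): e=[-8,28,44] → .
    (0,4)@(1, 9): e=[48,8,8] → X
    (2,4)@(5, 9): e=[0,16,48] → .  [on edge]
    (0,5)@(1, 11): e=[56,-4,12] → .
    (1,5)@(3, 11): e=[32,0,32] → X  [on edge]
    (2,5)@(5, 11): e=[8,4,52] → X
    (3,5)@(7, 11): e=[-16,8,72] → .
  covered (8 px):
    . . . . . . .
    . . . . . . .
    X X . . . . .
    X X . . . . .
    X X . . . . .
    . X X . . . .

Answer: 10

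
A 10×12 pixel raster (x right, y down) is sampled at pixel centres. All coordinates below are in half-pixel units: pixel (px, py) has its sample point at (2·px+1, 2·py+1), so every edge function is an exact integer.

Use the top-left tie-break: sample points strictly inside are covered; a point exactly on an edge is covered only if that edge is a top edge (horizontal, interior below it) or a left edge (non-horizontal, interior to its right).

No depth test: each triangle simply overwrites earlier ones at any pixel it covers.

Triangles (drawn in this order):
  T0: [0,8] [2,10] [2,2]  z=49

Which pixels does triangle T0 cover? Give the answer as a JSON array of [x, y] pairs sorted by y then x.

T0:
  2·area = 16  (B↔C swapped to make it positive)
  edge (0, 8)→(2, 2): d=(2,-6) top-left  bias=+0
  edge (2, 2)→(2, 10): d=(0,8) right/bottom  bias=-1
  edge (2, 10)→(0, 8): d=(-2,-2) top-left  bias=+0
    (0,2)@(1, 5): e=[0,8,8] → █  [on edge]
    (1,2)@(3, 5): e=[12,-8,12] → ·
    (0,3)@(1, 7): e=[4,8,4] → █
    (1,3)@(3, 7): e=[16,-8,8] → ·
    (0,4)@(1, 9): e=[8,8,0] → █  [on edge]
    (1,4)@(3, 9): e=[20,-8,4] → ·
    (0,5)@(1, 11): e=[12,8,-4] → ·
    (1,5)@(3, 11): e=[24,-8,0] → ·  [on edge]
    (2,6)@(5, 13): e=[40,-24,0] → ·  [on edge]
    (3,7)@(7, 15): e=[56,-40,0] → ·  [on edge]
    (4,8)@(9, 17): e=[72,-56,0] → ·  [on edge]
    (5,9)@(11, 19): e=[88,-72,0] → ·  [on edge]
    (6,10)@(13, 21): e=[104,-88,0] → ·  [on edge]
    (7,11)@(15, 23): e=[120,-104,0] → ·  [on edge]
  covered (3 px):
    · · · · · · · · · ·
    · · · · · · · · · ·
    █ · · · · · · · · ·
    █ · · · · · · · · ·
    █ · · · · · · · · ·
    · · · · · · · · · ·
    · · · · · · · · · ·
    · · · · · · · · · ·
    · · · · · · · · · ·
    · · · · · · · · · ·
    · · · · · · · · · ·
    · · · · · · · · · ·

Answer: [[0,2],[0,3],[0,4]]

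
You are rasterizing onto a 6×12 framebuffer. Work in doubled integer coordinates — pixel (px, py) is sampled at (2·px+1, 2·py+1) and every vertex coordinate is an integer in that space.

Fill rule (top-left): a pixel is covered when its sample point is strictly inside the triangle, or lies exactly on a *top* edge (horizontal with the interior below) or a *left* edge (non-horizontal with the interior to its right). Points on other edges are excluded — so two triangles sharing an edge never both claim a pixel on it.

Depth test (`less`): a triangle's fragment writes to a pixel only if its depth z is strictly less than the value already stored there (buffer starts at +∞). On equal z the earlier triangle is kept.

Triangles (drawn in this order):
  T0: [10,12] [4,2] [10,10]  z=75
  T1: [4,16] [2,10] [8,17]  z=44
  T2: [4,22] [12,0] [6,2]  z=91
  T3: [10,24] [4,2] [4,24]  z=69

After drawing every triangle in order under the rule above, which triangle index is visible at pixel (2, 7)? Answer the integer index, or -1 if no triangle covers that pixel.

T0:
  2·area = 12
  edge (10, 12)→(4, 2): d=(-6,-10) top-left  bias=+0
  edge (4, 2)→(10, 10): d=(6,8) right/bottom  bias=-1
  edge (10, 10)→(10, 12): d=(0,2) right/bottom  bias=-1
    (3,3)@(7, 7): e=[0,6,6] → █  [on edge]
    (4,3)@(9, 7): e=[20,-10,2] → ·
    (3,4)@(7, 9): e=[-12,18,6] → ·
    (4,4)@(9, 9): e=[8,2,2] → █
    (5,4)@(11, 9): e=[28,-14,-2] → ·
    (4,5)@(9, 11): e=[-4,14,2] → ·
  covered (2 px):
    · · · · · ·
    · · · · · ·
    · · · · · ·
    · · · █ · ·
    · · · · █ ·
    · · · · · ·
    · · · · · ·
    · · · · · ·
    · · · · · ·
    · · · · · ·
    · · · · · ·
    · · · · · ·
T1:
  2·area = 22
  edge (4, 16)→(2, 10): d=(-2,-6) top-left  bias=+0
  edge (2, 10)→(8, 17): d=(6,7) right/bottom  bias=-1
  edge (8, 17)→(4, 16): d=(-4,-1) top-left  bias=+0
    (0,3)@(1, 7): e=[0,-11,33] → ·  [on edge]
    (1,6)@(3, 13): e=[0,11,11] → █  [on edge]
    (2,6)@(5, 13): e=[12,-3,13] → ·
    (1,7)@(3, 15): e=[-4,23,3] → ·
    (2,7)@(5, 15): e=[8,9,5] → █
    (3,7)@(7, 15): e=[20,-5,7] → ·
    (2,8)@(5, 17): e=[4,21,-3] → ·
    (2,9)@(5, 19): e=[0,33,-11] → ·  [on edge]
  covered (2 px):
    · · · · · ·
    · · · · · ·
    · · · · · ·
    · · · · · ·
    · · · · · ·
    · · · · · ·
    · █ · · · ·
    · · █ · · ·
    · · · · · ·
    · · · · · ·
    · · · · · ·
    · · · · · ·
T2:
  2·area = 116  (B↔C swapped to make it positive)
  edge (4, 22)→(6, 2): d=(2,-20) top-left  bias=+0
  edge (6, 2)→(12, 0): d=(6,-2) top-left  bias=+0
  edge (12, 0)→(4, 22): d=(-8,22) right/bottom  bias=-1
    (4,0)@(9, 1): e=[58,0,58] → █  [on edge]
    (5,0)@(11, 1): e=[98,4,14] → █
    (1,1)@(3, 3): e=[-58,0,174] → ·  [on edge]
    (3,1)@(7, 3): e=[22,8,86] → █
    (5,1)@(11, 3): e=[102,16,-2] → ·
    (3,2)@(7, 5): e=[26,20,70] → █
    (5,2)@(11, 5): e=[106,28,-18] → ·
    (3,3)@(7, 7): e=[30,32,54] → █
    (5,3)@(11, 7): e=[110,40,-34] → ·
    (3,4)@(7, 9): e=[34,44,38] → █
    (4,4)@(9, 9): e=[74,48,-6] → ·
    (3,5)@(7, 11): e=[38,56,22] → █
  covered (15 px):
    · · · · █ █
    · · · █ █ ·
    · · · █ █ ·
    · · · █ █ ·
    · · · █ · ·
    · · · █ · ·
    · · █ █ · ·
    · · █ · · ·
    · · █ · · ·
    · · █ · · ·
    · · · · · ·
    · · · · · ·
T3:
  2·area = 132  (B↔C swapped to make it positive)
  edge (10, 24)→(4, 24): d=(-6,0) right/bottom  bias=-1
  edge (4, 24)→(4, 2): d=(0,-22) top-left  bias=+0
  edge (4, 2)→(10, 24): d=(6,22) right/bottom  bias=-1
    (2,3)@(5, 7): e=[102,22,8] → █
    (3,3)@(7, 7): e=[102,66,-36] → ·
    (2,4)@(5, 9): e=[90,22,20] → █
    (3,4)@(7, 9): e=[90,66,-24] → ·
    (2,5)@(5, 11): e=[78,22,32] → █
    (3,5)@(7, 11): e=[78,66,-12] → ·
    (2,6)@(5, 13): e=[66,22,44] → █
    (3,6)@(7, 13): e=[66,66,0] → ·  [on edge]
    (2,7)@(5, 15): e=[54,22,56] → █
    (3,7)@(7, 15): e=[54,66,12] → █
    (4,7)@(9, 15): e=[54,110,-32] → ·
    (2,8)@(5, 17): e=[42,22,68] → █
  covered (16 px):
    · · · · · ·
    · · · · · ·
    · · · · · ·
    · · █ · · ·
    · · █ · · ·
    · · █ · · ·
    · · █ · · ·
    · · █ █ · ·
    · · █ █ · ·
    · · █ █ · ·
    · · █ █ █ ·
    · · █ █ █ ·

Z-buffer (winner per pixel, '.' = empty):
  . . . . 2 2
  . . . 2 2 .
  . . . 2 2 .
  . . 3 0 2 .
  . . 3 2 0 .
  . . 3 2 . .
  . 1 3 2 . .
  . . 1 3 . .
  . . 3 3 . .
  . . 3 3 . .
  . . 3 3 3 .
  . . 3 3 3 .

Answer: 1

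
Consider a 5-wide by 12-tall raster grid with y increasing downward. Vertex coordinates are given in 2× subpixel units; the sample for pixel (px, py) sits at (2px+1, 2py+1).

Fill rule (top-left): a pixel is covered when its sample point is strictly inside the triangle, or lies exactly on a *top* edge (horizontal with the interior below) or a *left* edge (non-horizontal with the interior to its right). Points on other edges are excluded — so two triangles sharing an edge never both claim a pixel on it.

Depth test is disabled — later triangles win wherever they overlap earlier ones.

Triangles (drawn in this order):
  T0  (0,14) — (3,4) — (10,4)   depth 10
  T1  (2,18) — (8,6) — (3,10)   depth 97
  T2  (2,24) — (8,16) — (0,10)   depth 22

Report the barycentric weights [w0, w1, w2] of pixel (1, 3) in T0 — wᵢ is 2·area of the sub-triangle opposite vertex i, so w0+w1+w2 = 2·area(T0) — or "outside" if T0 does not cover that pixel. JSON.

T0:
  2·area = 70
  edge (0, 14)→(3, 4): d=(3,-10) top-left  bias=+0
  edge (3, 4)→(10, 4): d=(7,0) top-left  bias=+0
  edge (10, 4)→(0, 14): d=(-10,10) right/bottom  bias=-1
    (1,2)@(3, 5): e=[3,7,60] → X
    (2,2)@(5, 5): e=[23,7,40] → X
    (3,2)@(7, 5): e=[43,7,20] → X
    (4,2)@(9, 5): e=[63,7,0] → .  [on edge]
    (1,3)@(3, 7): e=[9,21,40] → X
    (3,3)@(7, 7): e=[49,21,0] → .  [on edge]
    (1,4)@(3, 9): e=[15,35,20] → X
    (2,4)@(5, 9): e=[35,35,0] → .  [on edge]
    (0,5)@(1, 11): e=[1,49,20] → X
    (1,5)@(3, 11): e=[21,49,0] → .  [on edge]
    (0,6)@(1, 13): e=[7,63,0] → .  [on edge]
  covered (7 px):
    . . . . .
    . . . . .
    . X X X .
    . X X . .
    . X . . .
    X . . . .
    . . . . .
    . . . . .
    . . . . .
    . . . . .
    . . . . .
    . . . . .
T1:
  2·area = 36  (B↔C swapped to make it positive)
  edge (2, 18)→(3, 10): d=(1,-8) top-left  bias=+0
  edge (3, 10)→(8, 6): d=(5,-4) top-left  bias=+0
  edge (8, 6)→(2, 18): d=(-6,12) right/bottom  bias=-1
    (3,3)@(7, 7): e=[29,1,6] → X
    (4,3)@(9, 7): e=[45,9,-18] → .
    (2,4)@(5, 9): e=[15,3,18] → X
    (3,4)@(7, 9): e=[31,11,-6] → .
    (1,5)@(3, 11): e=[1,5,30] → X
    (3,5)@(7, 11): e=[33,21,-18] → .
    (1,6)@(3, 13): e=[3,15,18] → X
    (2,6)@(5, 13): e=[19,23,-6] → .
    (1,7)@(3, 15): e=[5,25,6] → X
    (2,7)@(5, 15): e=[21,33,-18] → .
    (1,8)@(3, 17): e=[7,35,-6] → .
  covered (6 px):
    . . . . .
    . . . . .
    . . . . .
    . . . X .
    . . X . .
    . X X . .
    . X . . .
    . X . . .
    . . . . .
    . . . . .
    . . . . .
    . . . . .
T2:
  2·area = 100  (B↔C swapped to make it positive)
  edge (2, 24)→(0, 10): d=(-2,-14) top-left  bias=+0
  edge (0, 10)→(8, 16): d=(8,6) right/bottom  bias=-1
  edge (8, 16)→(2, 24): d=(-6,8) right/bottom  bias=-1
    (0,5)@(1, 11): e=[12,2,86] → X
    (1,5)@(3, 11): e=[40,-10,70] → .
    (0,6)@(1, 13): e=[8,18,74] → X
    (1,6)@(3, 13): e=[36,6,58] → X
    (2,6)@(5, 13): e=[64,-6,42] → .
    (0,7)@(1, 15): e=[4,34,62] → X
    (2,7)@(5, 15): e=[60,10,30] → X
    (3,7)@(7, 15): e=[88,-2,14] → .
    (0,8)@(1, 17): e=[0,50,50] → X  [on edge]
    (3,8)@(7, 17): e=[84,14,2] → X
    (4,8)@(9, 17): e=[112,2,-14] → .
    (0,9)@(1, 19): e=[-4,66,38] → .
  covered (13 px):
    . . . . .
    . . . . .
    . . . . .
    . . . . .
    . . . . .
    X . . . .
    X X . . .
    X X X . .
    X X X X .
    . X X . .
    . X . . .
    . . . . .

Answer: [21,40,9]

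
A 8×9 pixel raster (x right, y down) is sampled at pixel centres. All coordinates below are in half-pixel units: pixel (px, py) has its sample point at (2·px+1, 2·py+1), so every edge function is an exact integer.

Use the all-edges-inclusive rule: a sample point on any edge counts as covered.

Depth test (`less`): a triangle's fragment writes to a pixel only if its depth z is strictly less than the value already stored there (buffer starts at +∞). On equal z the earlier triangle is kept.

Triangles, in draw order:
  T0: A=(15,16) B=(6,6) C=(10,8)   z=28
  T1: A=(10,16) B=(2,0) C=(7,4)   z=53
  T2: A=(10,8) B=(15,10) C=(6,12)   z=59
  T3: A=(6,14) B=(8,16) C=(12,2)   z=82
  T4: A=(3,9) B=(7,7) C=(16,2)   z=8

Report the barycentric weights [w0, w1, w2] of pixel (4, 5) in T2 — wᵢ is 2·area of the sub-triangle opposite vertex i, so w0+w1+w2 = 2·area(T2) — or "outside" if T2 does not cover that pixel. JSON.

T0:
  2·area = 22
  edge (15, 16)→(6, 6): d=(-9,-10) inclusive
  edge (6, 6)→(10, 8): d=(4,2) inclusive
  edge (10, 8)→(15, 16): d=(5,8) inclusive
    (3,3)@(7, 7): e=[1,2,19] → X
    (4,3)@(9, 7): e=[21,-2,3] → .
    (3,4)@(7, 9): e=[-17,10,29] → .
    (4,4)@(9, 9): e=[3,6,13] → X
    (5,4)@(11, 9): e=[23,2,-3] → .
    (4,5)@(9, 11): e=[-15,14,23] → .
    (5,5)@(11, 11): e=[5,10,7] → X
    (6,5)@(13, 11): e=[25,6,-9] → .
    (5,6)@(11, 13): e=[-13,18,17] → .
    (6,6)@(13, 13): e=[7,14,1] → X
    (7,6)@(15, 13): e=[27,10,-15] → .
    (6,7)@(13, 15): e=[-11,22,11] → .
  covered (4 px):
    . . . . . . . .
    . . . . . . . .
    . . . . . . . .
    . . . X . . . .
    . . . . X . . .
    . . . . . X . .
    . . . . . . X .
    . . . . . . . .
    . . . . . . . .
T1:
  2·area = 48
  edge (10, 16)→(2, 0): d=(-8,-16) inclusive
  edge (2, 0)→(7, 4): d=(5,4) inclusive
  edge (7, 4)→(10, 16): d=(3,12) inclusive
    (1,0)@(3, 1): e=[8,1,39] → X
    (2,0)@(5, 1): e=[40,-7,15] → .
    (1,1)@(3, 3): e=[-8,11,45] → .
    (2,1)@(5, 3): e=[24,3,21] → X
    (3,1)@(7, 3): e=[56,-5,-3] → .
    (2,2)@(5, 5): e=[8,13,27] → X
    (3,2)@(7, 5): e=[40,5,3] → X
    (4,2)@(9, 5): e=[72,-3,-21] → .
    (2,3)@(5, 7): e=[-8,23,33] → .
    (3,3)@(7, 7): e=[24,15,9] → X
    (4,3)@(9, 7): e=[56,7,-15] → .
    (3,4)@(7, 9): e=[8,25,15] → X
  covered (7 px):
    . X . . . . . .
    . . X . . . . .
    . . X X . . . .
    . . . X . . . .
    . . . X . . . .
    . . . . . . . .
    . . . . X . . .
    . . . . . . . .
    . . . . . . . .
T2:
  2·area = 28
  edge (10, 8)→(15, 10): d=(5,2) inclusive
  edge (15, 10)→(6, 12): d=(-9,2) inclusive
  edge (6, 12)→(10, 8): d=(4,-4) inclusive
    (7,1)@(15, 3): e=[-35,63,0] → .  [on edge]
    (6,2)@(13, 5): e=[-21,49,0] → .  [on edge]
    (5,3)@(11, 7): e=[-7,35,0] → .  [on edge]
    (4,4)@(9, 9): e=[7,21,0] → X  [on edge]
    (5,4)@(11, 9): e=[3,17,8] → X
    (6,4)@(13, 9): e=[-1,13,16] → .
    (3,5)@(7, 11): e=[21,7,0] → X  [on edge]
    (5,5)@(11, 11): e=[13,-1,16] → .
    (2,6)@(5, 13): e=[35,-7,0] → .  [on edge]
    (3,6)@(7, 13): e=[31,-11,8] → .
    (4,6)@(9, 13): e=[27,-15,16] → .
    (1,7)@(3, 15): e=[49,-21,0] → .  [on edge]
    (0,8)@(1, 17): e=[63,-35,0] → .  [on edge]
  covered (4 px):
    . . . . . . . .
    . . . . . . . .
    . . . . . . . .
    . . . . . . . .
    . . . . X X . .
    . . . X X . . .
    . . . . . . . .
    . . . . . . . .
    . . . . . . . .
T3:
  2·area = 36  (B↔C swapped to make it positive)
  edge (6, 14)→(12, 2): d=(6,-12) inclusive
  edge (12, 2)→(8, 16): d=(-4,14) inclusive
  edge (8, 16)→(6, 14): d=(-2,-2) inclusive
    (5,2)@(11, 5): e=[6,2,28] → X
    (6,2)@(13, 5): e=[30,-26,32] → .
    (5,3)@(11, 7): e=[18,-6,24] → .
    (0,4)@(1, 9): e=[-90,126,0] → .  [on edge]
    (4,4)@(9, 9): e=[6,14,16] → X
    (5,4)@(11, 9): e=[30,-14,20] → .
    (1,5)@(3, 11): e=[-54,90,0] → .  [on edge]
    (4,5)@(9, 11): e=[18,6,12] → X
    (5,5)@(11, 11): e=[42,-22,16] → .
    (2,6)@(5, 13): e=[-18,54,0] → .  [on edge]
    (3,6)@(7, 13): e=[6,26,4] → X
    (4,6)@(9, 13): e=[30,-2,8] → .
    (3,7)@(7, 15): e=[18,18,0] → X  [on edge]
    (4,8)@(9, 17): e=[54,-18,0] → .  [on edge]
  covered (5 px):
    . . . . . . . .
    . . . . . . . .
    . . . . . X . .
    . . . . . . . .
    . . . . X . . .
    . . . . X . . .
    . . . X . . . .
    . . . X . . . .
    . . . . . . . .
T4:
  2·area = 2  (B↔C swapped to make it positive)
  edge (3, 9)→(16, 2): d=(13,-7) inclusive
  edge (16, 2)→(7, 7): d=(-9,5) inclusive
  edge (7, 7)→(3, 9): d=(-4,2) inclusive
    (7,1)@(15, 3): e=[6,-4,0] → .  [on edge]
    (5,2)@(11, 5): e=[4,-2,0] → .  [on edge]
    (3,3)@(7, 7): e=[2,0,0] → X  [on edge]
    (4,3)@(9, 7): e=[16,-10,-4] → .
    (1,4)@(3, 9): e=[0,2,0] → X  [on edge]
    (2,4)@(5, 9): e=[14,-8,-4] → .
    (3,4)@(7, 9): e=[28,-18,-8] → .
    (1,5)@(3, 11): e=[26,-16,-8] → .
  covered (2 px):
    . . . . . . . .
    . . . . . . . .
    . . . . . . . .
    . . . X . . . .
    . X . . . . . .
    . . . . . . . .
    . . . . . . . .
    . . . . . . . .
    . . . . . . . .

Result: [3,8,17]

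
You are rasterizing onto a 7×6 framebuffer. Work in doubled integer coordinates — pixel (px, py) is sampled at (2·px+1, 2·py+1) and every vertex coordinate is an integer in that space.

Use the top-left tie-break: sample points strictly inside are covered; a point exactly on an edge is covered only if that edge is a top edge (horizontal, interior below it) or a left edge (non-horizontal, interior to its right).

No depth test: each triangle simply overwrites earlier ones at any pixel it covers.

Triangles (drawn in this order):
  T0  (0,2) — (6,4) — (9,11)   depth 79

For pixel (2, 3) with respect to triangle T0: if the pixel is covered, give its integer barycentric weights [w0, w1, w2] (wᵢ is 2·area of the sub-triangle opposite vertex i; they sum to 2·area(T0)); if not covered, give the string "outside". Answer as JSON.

T0:
  2·area = 36
  edge (0, 2)→(6, 4): d=(6,2) right/bottom  bias=-1
  edge (6, 4)→(9, 11): d=(3,7) right/bottom  bias=-1
  edge (9, 11)→(0, 2): d=(-9,-9) top-left  bias=+0
    (0,1)@(1, 3): e=[4,32,0] → #  [on edge]
    (1,1)@(3, 3): e=[0,18,18] → ·  [on edge]
    (0,2)@(1, 5): e=[16,38,-18] → ·
    (1,2)@(3, 5): e=[12,24,0] → #  [on edge]
    (2,2)@(5, 5): e=[8,10,18] → #
    (3,2)@(7, 5): e=[4,-4,36] → ·
    (4,2)@(9, 5): e=[0,-18,54] → ·  [on edge]
    (1,3)@(3, 7): e=[24,30,-18] → ·
    (2,3)@(5, 7): e=[20,16,0] → #  [on edge]
    (3,3)@(7, 7): e=[16,2,18] → #
    (4,3)@(9, 7): e=[12,-12,36] → ·
    (2,4)@(5, 9): e=[32,22,-18] → ·
    (3,4)@(7, 9): e=[28,8,0] → #  [on edge]
    (4,5)@(9, 11): e=[36,0,0] → ·  [on edge]
  covered (6 px):
    · · · · · · ·
    # · · · · · ·
    · # # · · · ·
    · · # # · · ·
    · · · # · · ·
    · · · · · · ·

Result: [16,0,20]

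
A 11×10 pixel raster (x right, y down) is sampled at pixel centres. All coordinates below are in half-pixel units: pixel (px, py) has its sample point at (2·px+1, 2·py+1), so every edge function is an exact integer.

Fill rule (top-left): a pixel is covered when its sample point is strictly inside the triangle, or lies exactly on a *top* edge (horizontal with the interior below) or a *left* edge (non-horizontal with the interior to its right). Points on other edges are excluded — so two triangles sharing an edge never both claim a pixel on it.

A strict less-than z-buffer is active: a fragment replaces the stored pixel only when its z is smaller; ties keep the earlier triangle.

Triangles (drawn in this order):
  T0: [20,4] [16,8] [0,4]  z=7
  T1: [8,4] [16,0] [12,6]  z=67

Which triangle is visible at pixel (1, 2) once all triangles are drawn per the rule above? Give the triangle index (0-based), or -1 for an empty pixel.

T0:
  2·area = 80
  edge (20, 4)→(16, 8): d=(-4,4) right/bottom  bias=-1
  edge (16, 8)→(0, 4): d=(-16,-4) top-left  bias=+0
  edge (0, 4)→(20, 4): d=(20,0) top-left  bias=+0
    (10,1)@(21, 3): e=[0,100,-20] → .  [on edge]
    (2,2)@(5, 5): e=[56,4,20] → X
    (3,2)@(7, 5): e=[48,12,20] → X
    (4,2)@(9, 5): e=[40,20,20] → X
    (5,2)@(11, 5): e=[32,28,20] → X
    (6,2)@(13, 5): e=[24,36,20] → X
    (7,2)@(15, 5): e=[16,44,20] → X
    (8,2)@(17, 5): e=[8,52,20] → X
    (9,2)@(19, 5): e=[0,60,20] → .  [on edge]
    (2,3)@(5, 7): e=[48,-28,60] → .
    (3,3)@(7, 7): e=[40,-20,60] → .
    (4,3)@(9, 7): e=[32,-12,60] → .
    (8,3)@(17, 7): e=[0,20,60] → .  [on edge]
    (7,4)@(15, 9): e=[0,-20,100] → .  [on edge]
    (6,5)@(13, 11): e=[0,-60,140] → .  [on edge]
    (5,6)@(11, 13): e=[0,-100,180] → .  [on edge]
    (4,7)@(9, 15): e=[0,-140,220] → .  [on edge]
    (3,8)@(7, 17): e=[0,-180,260] → .  [on edge]
    (2,9)@(5, 19): e=[0,-220,300] → .  [on edge]
  covered (9 px):
    . . . . . . . . . . .
    . . . . . . . . . . .
    . . X X X X X X X . .
    . . . . . . X X . . .
    . . . . . . . . . . .
    . . . . . . . . . . .
    . . . . . . . . . . .
    . . . . . . . . . . .
    . . . . . . . . . . .
    . . . . . . . . . . .
T1:
  2·area = 32
  edge (8, 4)→(16, 0): d=(8,-4) top-left  bias=+0
  edge (16, 0)→(12, 6): d=(-4,6) right/bottom  bias=-1
  edge (12, 6)→(8, 4): d=(-4,-2) top-left  bias=+0
    (7,0)@(15, 1): e=[4,2,26] → X
    (8,0)@(17, 1): e=[12,-10,30] → .
    (5,1)@(11, 3): e=[4,18,10] → X
    (6,1)@(13, 3): e=[12,6,14] → X
    (7,1)@(15, 3): e=[20,-6,18] → .
    (5,2)@(11, 5): e=[20,10,2] → X
    (6,2)@(13, 5): e=[28,-2,6] → .
    (5,3)@(11, 7): e=[36,2,-6] → .
  covered (4 px):
    . . . . . . . X . . .
    . . . . . X X . . . .
    . . . . . X . . . . .
    . . . . . . . . . . .
    . . . . . . . . . . .
    . . . . . . . . . . .
    . . . . . . . . . . .
    . . . . . . . . . . .
    . . . . . . . . . . .
    . . . . . . . . . . .

Z-buffer (winner per pixel, '.' = empty):
  . . . . . . . 1 . . .
  . . . . . 1 1 . . . .
  . . 0 0 0 0 0 0 0 . .
  . . . . . . 0 0 . . .
  . . . . . . . . . . .
  . . . . . . . . . . .
  . . . . . . . . . . .
  . . . . . . . . . . .
  . . . . . . . . . . .
  . . . . . . . . . . .

Answer: -1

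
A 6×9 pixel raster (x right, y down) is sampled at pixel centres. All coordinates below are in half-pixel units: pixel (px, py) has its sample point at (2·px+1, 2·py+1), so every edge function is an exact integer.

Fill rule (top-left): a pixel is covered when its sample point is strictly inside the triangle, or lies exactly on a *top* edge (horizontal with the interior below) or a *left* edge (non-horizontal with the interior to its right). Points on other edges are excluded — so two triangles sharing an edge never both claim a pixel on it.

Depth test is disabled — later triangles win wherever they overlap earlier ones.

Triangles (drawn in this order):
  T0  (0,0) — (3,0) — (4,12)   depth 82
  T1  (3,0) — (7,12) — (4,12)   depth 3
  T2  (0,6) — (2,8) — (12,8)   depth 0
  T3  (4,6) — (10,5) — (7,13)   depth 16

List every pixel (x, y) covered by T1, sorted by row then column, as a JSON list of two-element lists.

T0:
  2·area = 36
  edge (0, 0)→(3, 0): d=(3,0) top-left  bias=+0
  edge (3, 0)→(4, 12): d=(1,12) right/bottom  bias=-1
  edge (4, 12)→(0, 0): d=(-4,-12) top-left  bias=+0
    (0,0)@(1, 1): e=[3,25,8] → #
    (1,0)@(3, 1): e=[3,1,32] → #
    (2,0)@(5, 1): e=[3,-23,56] → ·
    (0,1)@(1, 3): e=[9,27,0] → #  [on edge]
    (2,1)@(5, 3): e=[9,-21,48] → ·
    (0,2)@(1, 5): e=[15,29,-8] → ·
    (1,2)@(3, 5): e=[15,5,16] → #
    (2,2)@(5, 5): e=[15,-19,40] → ·
    (1,3)@(3, 7): e=[21,7,8] → #
    (2,3)@(5, 7): e=[21,-17,32] → ·
    (1,4)@(3, 9): e=[27,9,0] → #  [on edge]
    (2,4)@(5, 9): e=[27,-15,24] → ·
    (2,7)@(5, 15): e=[45,-9,0] → ·  [on edge]
  covered (7 px):
    # # · · · ·
    # # · · · ·
    · # · · · ·
    · # · · · ·
    · # · · · ·
    · · · · · ·
    · · · · · ·
    · · · · · ·
    · · · · · ·
T1:
  2·area = 36
  edge (3, 0)→(7, 12): d=(4,12) right/bottom  bias=-1
  edge (7, 12)→(4, 12): d=(-3,0) right/bottom  bias=-1
  edge (4, 12)→(3, 0): d=(-1,-12) top-left  bias=+0
    (2,3)@(5, 7): e=[4,15,17] → #
    (3,3)@(7, 7): e=[-20,15,41] → ·
    (2,4)@(5, 9): e=[12,9,15] → #
    (3,4)@(7, 9): e=[-12,9,39] → ·
    (2,5)@(5, 11): e=[20,3,13] → #
    (3,5)@(7, 11): e=[-4,3,37] → ·
    (2,6)@(5, 13): e=[28,-3,11] → ·
  covered (3 px):
    · · · · · ·
    · · · · · ·
    · · · · · ·
    · · # · · ·
    · · # · · ·
    · · # · · ·
    · · · · · ·
    · · · · · ·
    · · · · · ·
T2:
  2·area = 20  (B↔C swapped to make it positive)
  edge (0, 6)→(12, 8): d=(12,2) right/bottom  bias=-1
  edge (12, 8)→(2, 8): d=(-10,0) right/bottom  bias=-1
  edge (2, 8)→(0, 6): d=(-2,-2) top-left  bias=+0
    (0,3)@(1, 7): e=[10,10,0] → #  [on edge]
    (1,3)@(3, 7): e=[6,10,4] → #
    (2,3)@(5, 7): e=[2,10,8] → #
    (3,3)@(7, 7): e=[-2,10,12] → ·
    (0,4)@(1, 9): e=[34,-10,-4] → ·
    (1,4)@(3, 9): e=[30,-10,0] → ·  [on edge]
    (2,4)@(5, 9): e=[26,-10,4] → ·
    (2,5)@(5, 11): e=[50,-30,0] → ·  [on edge]
    (3,6)@(7, 13): e=[70,-50,0] → ·  [on edge]
    (4,7)@(9, 15): e=[90,-70,0] → ·  [on edge]
    (5,8)@(11, 17): e=[110,-90,0] → ·  [on edge]
  covered (3 px):
    · · · · · ·
    · · · · · ·
    · · · · · ·
    # # # · · ·
    · · · · · ·
    · · · · · ·
    · · · · · ·
    · · · · · ·
    · · · · · ·
T3:
  2·area = 45
  edge (4, 6)→(10, 5): d=(6,-1) top-left  bias=+0
  edge (10, 5)→(7, 13): d=(-3,8) right/bottom  bias=-1
  edge (7, 13)→(4, 6): d=(-3,-7) top-left  bias=+0
    (2,3)@(5, 7): e=[7,34,4] → #
    (3,3)@(7, 7): e=[9,18,18] → #
    (4,3)@(9, 7): e=[11,2,32] → #
    (5,3)@(11, 7): e=[13,-14,46] → ·
    (2,4)@(5, 9): e=[19,28,-2] → ·
    (3,4)@(7, 9): e=[21,12,12] → #
    (4,4)@(9, 9): e=[23,-4,26] → ·
    (3,5)@(7, 11): e=[33,6,6] → #
    (4,5)@(9, 11): e=[35,-10,20] → ·
    (3,6)@(7, 13): e=[45,0,0] → ·  [on edge]
  covered (5 px):
    · · · · · ·
    · · · · · ·
    · · · · · ·
    · · # # # ·
    · · · # · ·
    · · · # · ·
    · · · · · ·
    · · · · · ·
    · · · · · ·

Result: [[2,3],[2,4],[2,5]]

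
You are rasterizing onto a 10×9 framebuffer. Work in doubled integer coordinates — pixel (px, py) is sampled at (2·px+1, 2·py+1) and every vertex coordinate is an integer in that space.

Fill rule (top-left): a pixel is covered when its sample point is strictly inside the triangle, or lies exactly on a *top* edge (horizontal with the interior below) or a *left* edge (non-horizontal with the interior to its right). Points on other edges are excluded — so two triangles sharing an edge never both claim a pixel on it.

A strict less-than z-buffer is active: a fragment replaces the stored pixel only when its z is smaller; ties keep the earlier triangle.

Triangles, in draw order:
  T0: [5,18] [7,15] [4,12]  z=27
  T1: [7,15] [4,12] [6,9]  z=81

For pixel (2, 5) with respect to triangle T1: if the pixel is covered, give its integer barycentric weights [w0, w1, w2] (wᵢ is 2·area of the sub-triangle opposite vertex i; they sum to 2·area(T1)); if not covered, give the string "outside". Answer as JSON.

T0:
  2·area = 15  (B↔C swapped to make it positive)
  edge (5, 18)→(4, 12): d=(-1,-6) top-left  bias=+0
  edge (4, 12)→(7, 15): d=(3,3) right/bottom  bias=-1
  edge (7, 15)→(5, 18): d=(-2,3) right/bottom  bias=-1
    (7,1)@(15, 3): e=[75,-60,0] → ·  [on edge]
    (0,4)@(1, 9): e=[-15,0,30] → ·  [on edge]
    (5,4)@(11, 9): e=[45,-30,0] → ·  [on edge]
    (1,5)@(3, 11): e=[-5,0,20] → ·  [on edge]
    (2,6)@(5, 13): e=[5,0,10] → ·  [on edge]
    (2,7)@(5, 15): e=[3,6,6] → #
    (3,7)@(7, 15): e=[15,0,0] → ·  [on edge]
    (2,8)@(5, 17): e=[1,12,2] → #
    (3,8)@(7, 17): e=[13,6,-4] → ·
    (4,8)@(9, 17): e=[25,0,-10] → ·  [on edge]
  covered (2 px):
    · · · · · · · · · ·
    · · · · · · · · · ·
    · · · · · · · · · ·
    · · · · · · · · · ·
    · · · · · · · · · ·
    · · · · · · · · · ·
    · · · · · · · · · ·
    · · # · · · · · · ·
    · · # · · · · · · ·
T1:
  2·area = 15
  edge (7, 15)→(4, 12): d=(-3,-3) top-left  bias=+0
  edge (4, 12)→(6, 9): d=(2,-3) top-left  bias=+0
  edge (6, 9)→(7, 15): d=(1,6) right/bottom  bias=-1
    (2,1)@(5, 3): e=[30,-15,0] → ·  [on edge]
    (0,4)@(1, 9): e=[0,-15,30] → ·  [on edge]
    (1,5)@(3, 11): e=[0,-5,20] → ·  [on edge]
    (2,5)@(5, 11): e=[6,1,8] → #
    (3,5)@(7, 11): e=[12,7,-4] → ·
    (2,6)@(5, 13): e=[0,5,10] → #  [on edge]
    (3,6)@(7, 13): e=[6,11,-2] → ·
    (2,7)@(5, 15): e=[-6,9,12] → ·
    (3,7)@(7, 15): e=[0,15,0] → ·  [on edge]
    (4,8)@(9, 17): e=[0,25,-10] → ·  [on edge]
  covered (2 px):
    · · · · · · · · · ·
    · · · · · · · · · ·
    · · · · · · · · · ·
    · · · · · · · · · ·
    · · · · · · · · · ·
    · · # · · · · · · ·
    · · # · · · · · · ·
    · · · · · · · · · ·
    · · · · · · · · · ·

Answer: [1,8,6]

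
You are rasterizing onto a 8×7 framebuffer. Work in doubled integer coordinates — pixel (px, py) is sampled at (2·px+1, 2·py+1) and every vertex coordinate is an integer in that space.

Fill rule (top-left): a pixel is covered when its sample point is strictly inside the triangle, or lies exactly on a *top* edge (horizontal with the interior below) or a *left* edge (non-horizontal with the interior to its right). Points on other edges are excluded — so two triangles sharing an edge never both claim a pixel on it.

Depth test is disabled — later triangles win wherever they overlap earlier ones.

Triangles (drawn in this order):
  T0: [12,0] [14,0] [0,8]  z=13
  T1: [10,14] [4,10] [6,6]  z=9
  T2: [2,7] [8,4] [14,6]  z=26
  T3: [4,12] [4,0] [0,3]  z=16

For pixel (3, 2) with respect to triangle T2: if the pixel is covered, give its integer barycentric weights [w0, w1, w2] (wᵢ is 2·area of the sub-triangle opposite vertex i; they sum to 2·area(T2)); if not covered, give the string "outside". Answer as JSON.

T0:
  2·area = 16
  edge (12, 0)→(14, 0): d=(2,0) top-left  bias=+0
  edge (14, 0)→(0, 8): d=(-14,8) right/bottom  bias=-1
  edge (0, 8)→(12, 0): d=(12,-8) top-left  bias=+0
    (5,0)@(11, 1): e=[2,10,4] → █
    (6,0)@(13, 1): e=[2,-6,20] → ·
    (5,1)@(11, 3): e=[6,-18,28] → ·
    (2,2)@(5, 5): e=[10,2,4] → █
    (3,2)@(7, 5): e=[10,-14,20] → ·
    (2,3)@(5, 7): e=[14,-26,28] → ·
  covered (2 px):
    · · · · · █ · ·
    · · · · · · · ·
    · · █ · · · · ·
    · · · · · · · ·
    · · · · · · · ·
    · · · · · · · ·
    · · · · · · · ·
T1:
  2·area = 32
  edge (10, 14)→(4, 10): d=(-6,-4) top-left  bias=+0
  edge (4, 10)→(6, 6): d=(2,-4) top-left  bias=+0
  edge (6, 6)→(10, 14): d=(4,8) right/bottom  bias=-1
    (2,4)@(5, 9): e=[10,2,20] → █
    (3,4)@(7, 9): e=[18,10,4] → █
    (4,4)@(9, 9): e=[26,18,-12] → ·
    (2,5)@(5, 11): e=[-2,6,28] → ·
    (3,5)@(7, 11): e=[6,14,12] → █
    (4,5)@(9, 11): e=[14,22,-4] → ·
    (3,6)@(7, 13): e=[-6,18,20] → ·
    (4,6)@(9, 13): e=[2,26,4] → █
    (5,6)@(11, 13): e=[10,34,-12] → ·
  covered (4 px):
    · · · · · · · ·
    · · · · · · · ·
    · · · · · · · ·
    · · · · · · · ·
    · · █ █ · · · ·
    · · · █ · · · ·
    · · · · █ · · ·
T2:
  2·area = 30
  edge (2, 7)→(8, 4): d=(6,-3) top-left  bias=+0
  edge (8, 4)→(14, 6): d=(6,2) right/bottom  bias=-1
  edge (14, 6)→(2, 7): d=(-12,1) right/bottom  bias=-1
    (2,1)@(5, 3): e=[-15,0,45] → ·  [on edge]
    (3,2)@(7, 5): e=[3,8,19] → █
    (4,2)@(9, 5): e=[9,4,17] → █
    (5,2)@(11, 5): e=[15,0,15] → ·  [on edge]
    (3,3)@(7, 7): e=[15,20,-5] → ·
    (4,3)@(9, 7): e=[21,16,-7] → ·
  covered (2 px):
    · · · · · · · ·
    · · · · · · · ·
    · · · █ █ · · ·
    · · · · · · · ·
    · · · · · · · ·
    · · · · · · · ·
    · · · · · · · ·
T3:
  2·area = 48  (B↔C swapped to make it positive)
  edge (4, 12)→(0, 3): d=(-4,-9) top-left  bias=+0
  edge (0, 3)→(4, 0): d=(4,-3) top-left  bias=+0
  edge (4, 0)→(4, 12): d=(0,12) right/bottom  bias=-1
    (1,0)@(3, 1): e=[35,1,12] → █
    (2,0)@(5, 1): e=[53,7,-12] → ·
    (0,1)@(1, 3): e=[9,3,36] → █
    (2,1)@(5, 3): e=[45,15,-12] → ·
    (0,2)@(1, 5): e=[1,11,36] → █
    (2,2)@(5, 5): e=[37,23,-12] → ·
    (0,3)@(1, 7): e=[-7,19,36] → ·
    (1,3)@(3, 7): e=[11,25,12] → █
    (2,3)@(5, 7): e=[29,31,-12] → ·
    (1,4)@(3, 9): e=[3,33,12] → █
    (2,4)@(5, 9): e=[21,39,-12] → ·
    (1,5)@(3, 11): e=[-5,41,12] → ·
  covered (7 px):
    · █ · · · · · ·
    █ █ · · · · · ·
    █ █ · · · · · ·
    · █ · · · · · ·
    · █ · · · · · ·
    · · · · · · · ·
    · · · · · · · ·

Final: [8,19,3]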